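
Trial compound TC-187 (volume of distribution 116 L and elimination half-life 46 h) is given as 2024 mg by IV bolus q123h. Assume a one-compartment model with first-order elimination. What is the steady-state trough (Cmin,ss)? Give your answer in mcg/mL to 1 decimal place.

3.2 mcg/mL

Over one 123-h interval, 123/46 ≈ 2.6739 half-lives elapse, leaving f ≈ 0.1567 of each dose.
Single-dose peak C₀ = D/Vd = 2024/116 ≈ 17.448 mcg/mL.
Steady-state trough Cmin,ss = C₀·f/(1−f) ≈ 17.448 × 0.1567/0.8433 ≈ 3.242 mcg/mL.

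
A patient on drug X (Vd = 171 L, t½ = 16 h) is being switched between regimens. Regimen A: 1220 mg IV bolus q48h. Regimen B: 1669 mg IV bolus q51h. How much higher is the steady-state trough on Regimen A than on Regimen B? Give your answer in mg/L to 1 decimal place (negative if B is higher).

-0.2 mg/L

Regimen A: f = (1/2)^(48/16) ≈ 0.1250; Cmin,ss = (1220/171)·f/(1−f) ≈ 1.019 mg/L.
Regimen B: f = (1/2)^(51/16) ≈ 0.1098; Cmin,ss = (1669/171)·f/(1−f) ≈ 1.204 mg/L.
Difference ≈ 1.019 − 1.204 ≈ -0.185 mg/L.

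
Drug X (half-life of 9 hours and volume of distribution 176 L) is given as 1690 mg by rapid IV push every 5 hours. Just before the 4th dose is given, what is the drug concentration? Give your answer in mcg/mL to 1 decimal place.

f = (1/2)^(τ/t½) = (1/2)^(5/9) ≈ 0.6804.
C₀ = D/Vd = 1690/176 ≈ 9.602 mcg/mL.
Before the 4th dose, 3 doses have been given. Superposition: Cmin = C₀·(f + f² + … + f^3).
≈ 9.602 × (0.6804 + 0.4629 + 0.3150) ≈ 9.602 × 1.4583 ≈ 14.003 mcg/mL.

14.0 mcg/mL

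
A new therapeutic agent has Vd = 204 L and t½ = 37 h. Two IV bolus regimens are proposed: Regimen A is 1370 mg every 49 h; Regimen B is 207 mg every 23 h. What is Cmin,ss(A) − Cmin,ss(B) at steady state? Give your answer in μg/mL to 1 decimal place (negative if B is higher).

Regimen A: f = (1/2)^(49/37) ≈ 0.3993; Cmin,ss = (1370/204)·f/(1−f) ≈ 4.464 μg/mL.
Regimen B: f = (1/2)^(23/37) ≈ 0.6499; Cmin,ss = (207/204)·f/(1−f) ≈ 1.884 μg/mL.
Difference ≈ 4.464 − 1.884 ≈ 2.580 μg/mL.

2.6 μg/mL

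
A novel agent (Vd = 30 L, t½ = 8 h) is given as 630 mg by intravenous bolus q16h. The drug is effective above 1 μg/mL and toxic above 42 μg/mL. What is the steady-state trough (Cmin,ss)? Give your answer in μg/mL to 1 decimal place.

The dosing interval is 2 half-lives, so f = 2^(−2) = 0.25.
Accumulation ratio R = 1/(1 − f) = 1/0.75 = 4/3.
Single-dose peak C₀ = D/Vd = 630/30 = 21 μg/mL.
Steady-state peak Cmax,ss = C₀·R = 21 × 4/3 ≈ 28.000 μg/mL.
Steady-state trough Cmin,ss = Cmax,ss·f ≈ 28.000 × 0.25 ≈ 7.000 μg/mL.
Trough 7.0 μg/mL vs MEC 1 μg/mL: adequate.

7.0 μg/mL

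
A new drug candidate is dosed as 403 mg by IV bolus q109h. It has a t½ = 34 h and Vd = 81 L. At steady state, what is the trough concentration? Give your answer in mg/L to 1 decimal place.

0.6 mg/L

Over one 109-h interval, 109/34 ≈ 3.2059 half-lives elapse, leaving f ≈ 0.1084 of each dose.
At steady state, accumulation factor R = 1/(1 − e^(−kτ)) ≈ 1.1216.
Each bolus raises the concentration by D/Vd = 403/81 ≈ 4.975 mg/L.
Steady-state peak Cmax,ss = C₀·R ≈ 4.975 × 1.1216 ≈ 5.580 mg/L.
One interval later, Cmin,ss = Cmax,ss·e^(−kτ) ≈ 5.580 × 0.1084 ≈ 0.605 mg/L.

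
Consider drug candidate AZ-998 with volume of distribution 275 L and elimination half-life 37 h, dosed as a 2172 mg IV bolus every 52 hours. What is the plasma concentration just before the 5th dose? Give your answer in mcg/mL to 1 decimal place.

4.7 mcg/mL

f = (1/2)^(τ/t½) = (1/2)^(52/37) ≈ 0.3775.
C₀ = D/Vd = 2172/275 ≈ 7.898 mcg/mL.
Before the 5th dose, 4 doses have been given. Superposition: Cmin = C₀·(f + f² + … + f^4).
≈ 7.898 × (0.3775 + 0.1425 + 0.0538 + 0.0203) ≈ 7.898 × 0.5941 ≈ 4.692 mcg/mL.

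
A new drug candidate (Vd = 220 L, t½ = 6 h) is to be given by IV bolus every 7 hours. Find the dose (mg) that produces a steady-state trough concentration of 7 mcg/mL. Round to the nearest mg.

τ/t½ = 7/6 ≈ 1.1667, so f = (1/2)^(7/6) ≈ 0.445449.
Cmin,ss = (D/Vd)·f/(1−f), so D = Cmin,ss·Vd·(1−f)/f.
D = 7 × 220 × (1−f)/f ≈ 7 × 220 × 1.24493 ≈ 1917.19 mg.

1917 mg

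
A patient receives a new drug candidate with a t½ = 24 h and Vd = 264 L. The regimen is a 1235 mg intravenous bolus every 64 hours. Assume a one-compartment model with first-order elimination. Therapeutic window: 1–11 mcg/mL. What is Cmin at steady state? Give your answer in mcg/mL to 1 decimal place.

0.9 mcg/mL

Over one 64-h interval, 64/24 ≈ 2.6667 half-lives elapse, leaving f ≈ 0.1575 of each dose.
At steady state, accumulation factor R = 1/(1 − e^(−kτ)) ≈ 1.1869.
Each bolus raises the concentration by D/Vd = 1235/264 ≈ 4.678 mcg/mL.
Cmax,ss = C₀/(1 − f) ≈ 4.678/0.8425 ≈ 5.553 mcg/mL.
Steady-state trough Cmin,ss = Cmax,ss·f ≈ 5.553 × 0.1575 ≈ 0.875 mcg/mL.
Trough 0.9 mcg/mL vs MEC 1 mcg/mL: subtherapeutic.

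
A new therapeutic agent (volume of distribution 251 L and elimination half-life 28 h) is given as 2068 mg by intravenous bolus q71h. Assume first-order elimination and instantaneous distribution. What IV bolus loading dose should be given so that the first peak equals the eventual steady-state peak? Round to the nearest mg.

f = (1/2)^(71/28) ≈ 0.172454; accumulation ratio R = 1/(1−f) ≈ 1.20839.
Loading dose to hit Cmax,ss on first dose: D_load = D_maint·R ≈ 2068 × 1.20839 ≈ 2498.95 mg.

2499 mg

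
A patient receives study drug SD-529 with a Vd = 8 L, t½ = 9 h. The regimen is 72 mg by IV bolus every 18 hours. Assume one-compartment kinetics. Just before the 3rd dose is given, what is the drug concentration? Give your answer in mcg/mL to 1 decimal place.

2.8 mcg/mL

f = (1/2)^(τ/t½) = (1/2)^(18/9) ≈ 0.2500.
C₀ = D/Vd = 72/8 ≈ 9.000 mcg/mL.
Before the 3rd dose, 2 doses have been given. Superposition: Cmin = C₀·(f + f²).
≈ 9.000 × (0.2500 + 0.0625) ≈ 9.000 × 0.3125 ≈ 2.812 mcg/mL.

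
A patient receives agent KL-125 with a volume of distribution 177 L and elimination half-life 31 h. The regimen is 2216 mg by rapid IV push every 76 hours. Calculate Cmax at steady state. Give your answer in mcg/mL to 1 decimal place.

15.3 mcg/mL

Over one 76-h interval, 76/31 ≈ 2.4516 half-lives elapse, leaving f ≈ 0.1828 of each dose.
Accumulation ratio R = 1/(1 − f) ≈ 1/0.8172 ≈ 1.2237.
Single-dose peak C₀ = D/Vd = 2216/177 ≈ 12.520 mcg/mL.
Steady-state peak Cmax,ss = C₀·R ≈ 12.520 × 1.2237 ≈ 15.321 mcg/mL.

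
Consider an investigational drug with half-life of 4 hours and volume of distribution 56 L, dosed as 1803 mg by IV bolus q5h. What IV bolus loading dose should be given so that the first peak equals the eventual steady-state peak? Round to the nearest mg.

3111 mg

f = (1/2)^(5/4) ≈ 0.420448; accumulation ratio R = 1/(1−f) ≈ 1.72547.
Loading dose to hit Cmax,ss on first dose: D_load = D_maint·R ≈ 1803 × 1.72547 ≈ 3111.02 mg.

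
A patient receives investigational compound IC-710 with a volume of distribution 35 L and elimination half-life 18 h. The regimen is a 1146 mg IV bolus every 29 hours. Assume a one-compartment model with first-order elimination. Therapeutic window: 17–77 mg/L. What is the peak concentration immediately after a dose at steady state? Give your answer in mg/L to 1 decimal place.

k = ln2/t½ = ln2/18 ≈ 0.038508 h⁻¹; fraction remaining f = e^(−kτ) = e^(−0.038508×29) ≈ 0.3273.
Accumulation ratio R = 1/(1 − f) ≈ 1/0.6727 ≈ 1.4865.
Each bolus raises the concentration by D/Vd = 1146/35 ≈ 32.743 mg/L.
Steady-state peak Cmax,ss = C₀·R ≈ 32.743 × 1.4865 ≈ 48.672 mg/L.
Peak 48.7 mg/L vs MTC 77 mg/L: below toxic threshold.

48.7 mg/L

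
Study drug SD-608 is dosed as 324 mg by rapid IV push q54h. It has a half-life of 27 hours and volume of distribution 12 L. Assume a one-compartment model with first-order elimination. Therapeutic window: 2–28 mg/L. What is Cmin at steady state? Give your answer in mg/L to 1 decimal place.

9.0 mg/L

The dosing interval is 2 half-lives, so f = 2^(−2) = 0.25.
Accumulation ratio R = 1/(1 − f) = 1/0.75 = 4/3.
Single-dose peak C₀ = D/Vd = 324/12 = 27 mg/L.
Steady-state peak Cmax,ss = C₀·R = 27 × 4/3 ≈ 36.000 mg/L.
Steady-state trough Cmin,ss = Cmax,ss·f ≈ 36.000 × 0.25 ≈ 9.000 mg/L.
Trough 9.0 mg/L vs MEC 2 mg/L: adequate.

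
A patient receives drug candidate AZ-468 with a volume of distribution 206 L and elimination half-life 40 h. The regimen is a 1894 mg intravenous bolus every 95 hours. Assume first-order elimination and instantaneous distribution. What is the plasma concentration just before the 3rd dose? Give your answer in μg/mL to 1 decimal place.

f = (1/2)^(τ/t½) = (1/2)^(95/40) ≈ 0.1928.
C₀ = D/Vd = 1894/206 ≈ 9.194 μg/mL.
Before the 3rd dose, 2 doses have been given. Superposition: Cmin = C₀·(f + f²).
≈ 9.194 × (0.1928 + 0.0372) ≈ 9.194 × 0.2300 ≈ 2.115 μg/mL.

2.1 μg/mL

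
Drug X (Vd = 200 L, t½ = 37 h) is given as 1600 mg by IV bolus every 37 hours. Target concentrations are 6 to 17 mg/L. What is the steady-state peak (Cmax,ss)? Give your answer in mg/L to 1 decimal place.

16.0 mg/L

The dosing interval is 1 half-life, so f = 2^(−1) = 0.5.
At steady state, R = 1/(1 − 0.5) = 2/1.
Single-dose peak C₀ = D/Vd = 1600/200 = 8 mg/L.
Steady-state peak Cmax,ss = C₀·R = 8 × 2/1 ≈ 16.000 mg/L.
Peak 16.0 mg/L vs MTC 17 mg/L: below toxic threshold.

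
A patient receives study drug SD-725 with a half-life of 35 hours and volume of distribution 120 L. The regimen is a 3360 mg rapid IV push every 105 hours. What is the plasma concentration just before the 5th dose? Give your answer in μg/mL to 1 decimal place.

4.0 μg/mL

f = (1/2)^(τ/t½) = (1/2)^(105/35) ≈ 0.1250.
C₀ = D/Vd = 3360/120 ≈ 28.000 μg/mL.
Before the 5th dose, 4 doses have been given. Superposition: Cmin = C₀·(f + f² + … + f^4).
≈ 28.000 × (0.1250 + 0.0156 + 0.0020 + 0.0002) ≈ 28.000 × 0.1428 ≈ 3.998 μg/mL.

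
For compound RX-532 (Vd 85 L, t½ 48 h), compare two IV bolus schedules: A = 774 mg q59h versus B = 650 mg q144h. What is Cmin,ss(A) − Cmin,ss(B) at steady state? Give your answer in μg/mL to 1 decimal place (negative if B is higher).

5.7 μg/mL

Regimen A: f = (1/2)^(59/48) ≈ 0.4266; Cmin,ss = (774/85)·f/(1−f) ≈ 6.775 μg/mL.
Regimen B: f = (1/2)^(144/48) ≈ 0.1250; Cmin,ss = (650/85)·f/(1−f) ≈ 1.092 μg/mL.
Difference ≈ 6.775 − 1.092 ≈ 5.683 μg/mL.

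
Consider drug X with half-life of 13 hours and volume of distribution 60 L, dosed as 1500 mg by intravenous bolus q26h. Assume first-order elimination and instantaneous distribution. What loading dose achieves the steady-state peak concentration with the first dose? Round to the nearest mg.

2000 mg

f = (1/2)^(26/13) ≈ 0.250000; accumulation ratio R = 1/(1−f) ≈ 1.33333.
Loading dose to hit Cmax,ss on first dose: D_load = D_maint·R ≈ 1500 × 1.33333 ≈ 1999.99 mg.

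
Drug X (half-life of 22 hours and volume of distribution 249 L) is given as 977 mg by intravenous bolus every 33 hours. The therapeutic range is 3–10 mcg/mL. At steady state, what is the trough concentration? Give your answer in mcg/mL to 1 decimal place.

2.1 mcg/mL

Over one 33-h interval, 33/22 ≈ 1.5 half-lives elapse, leaving f ≈ 0.3536 of each dose.
Single-dose peak C₀ = D/Vd = 977/249 ≈ 3.924 mcg/mL.
Steady-state trough Cmin,ss = C₀·f/(1−f) ≈ 3.924 × 0.3536/0.6464 ≈ 2.147 mcg/mL.
Trough 2.1 mcg/mL vs MEC 3 mcg/mL: subtherapeutic.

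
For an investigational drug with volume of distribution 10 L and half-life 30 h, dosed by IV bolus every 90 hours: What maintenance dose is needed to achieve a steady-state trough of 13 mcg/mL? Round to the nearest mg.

910 mg

τ/t½ = 90/30 ≈ 3, so f = (1/2)^(90/30) ≈ 0.125000.
Cmin,ss = (D/Vd)·f/(1−f), so D = Cmin,ss·Vd·(1−f)/f.
D = 13 × 10 × (1−f)/f ≈ 13 × 10 × 7.00000 ≈ 910.00 mg.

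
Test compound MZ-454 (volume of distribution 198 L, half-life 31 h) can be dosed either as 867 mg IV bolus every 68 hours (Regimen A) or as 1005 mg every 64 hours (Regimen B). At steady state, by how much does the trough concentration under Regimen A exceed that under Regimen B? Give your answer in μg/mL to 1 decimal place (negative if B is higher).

-0.4 μg/mL

Regimen A: f = (1/2)^(68/31) ≈ 0.2186; Cmin,ss = (867/198)·f/(1−f) ≈ 1.225 μg/mL.
Regimen B: f = (1/2)^(64/31) ≈ 0.2391; Cmin,ss = (1005/198)·f/(1−f) ≈ 1.595 μg/mL.
Difference ≈ 1.225 − 1.595 ≈ -0.370 μg/mL.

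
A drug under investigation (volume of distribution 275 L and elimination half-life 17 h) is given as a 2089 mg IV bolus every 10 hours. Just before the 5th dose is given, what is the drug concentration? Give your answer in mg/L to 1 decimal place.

12.1 mg/L

f = (1/2)^(τ/t½) = (1/2)^(10/17) ≈ 0.6652.
C₀ = D/Vd = 2089/275 ≈ 7.596 mg/L.
Before the 5th dose, 4 doses have been given. Superposition: Cmin = C₀·(f + f² + … + f^4).
≈ 7.596 × (0.6652 + 0.4425 + 0.2943 + 0.1958) ≈ 7.596 × 1.5978 ≈ 12.137 mg/L.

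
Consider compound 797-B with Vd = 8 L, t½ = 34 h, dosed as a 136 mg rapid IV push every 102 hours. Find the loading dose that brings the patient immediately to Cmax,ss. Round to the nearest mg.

155 mg

f = (1/2)^(102/34) ≈ 0.125000; accumulation ratio R = 1/(1−f) ≈ 1.14286.
Loading dose to hit Cmax,ss on first dose: D_load = D_maint·R ≈ 136 × 1.14286 ≈ 155.43 mg.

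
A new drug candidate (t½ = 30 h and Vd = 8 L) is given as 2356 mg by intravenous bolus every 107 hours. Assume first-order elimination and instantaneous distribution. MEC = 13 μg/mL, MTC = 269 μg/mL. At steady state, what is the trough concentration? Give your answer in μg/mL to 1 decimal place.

Over one 107-h interval, 107/30 ≈ 3.5667 half-lives elapse, leaving f ≈ 0.0844 of each dose.
Single-dose peak C₀ = D/Vd = 2356/8 ≈ 294.500 μg/mL.
Steady-state trough Cmin,ss = C₀·f/(1−f) ≈ 294.500 × 0.0844/0.9156 ≈ 27.147 μg/mL.
Trough 27.1 μg/mL vs MEC 13 μg/mL: adequate.

27.1 μg/mL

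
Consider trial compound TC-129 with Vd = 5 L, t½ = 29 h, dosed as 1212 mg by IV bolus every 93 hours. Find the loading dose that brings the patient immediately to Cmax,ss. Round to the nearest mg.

f = (1/2)^(93/29) ≈ 0.108300; accumulation ratio R = 1/(1−f) ≈ 1.12145.
Loading dose to hit Cmax,ss on first dose: D_load = D_maint·R ≈ 1212 × 1.12145 ≈ 1359.20 mg.

1359 mg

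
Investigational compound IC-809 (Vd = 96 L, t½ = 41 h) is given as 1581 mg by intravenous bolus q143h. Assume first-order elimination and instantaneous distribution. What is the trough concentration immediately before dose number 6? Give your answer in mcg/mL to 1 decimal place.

f = (1/2)^(τ/t½) = (1/2)^(143/41) ≈ 0.0891.
C₀ = D/Vd = 1581/96 ≈ 16.469 mcg/mL.
Before the 6th dose, 5 doses have been given. Superposition: Cmin = C₀·(f + f² + … + f^5).
≈ 16.469 × (0.0891 + 0.0079 + 0.0007 + 0.0001 + 0.0000) ≈ 16.469 × 0.0978 ≈ 1.611 mcg/mL.

1.6 mcg/mL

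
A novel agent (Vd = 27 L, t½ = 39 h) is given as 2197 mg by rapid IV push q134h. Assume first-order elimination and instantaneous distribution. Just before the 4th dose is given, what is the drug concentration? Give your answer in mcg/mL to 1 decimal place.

f = (1/2)^(τ/t½) = (1/2)^(134/39) ≈ 0.0924.
C₀ = D/Vd = 2197/27 ≈ 81.370 mcg/mL.
Before the 4th dose, 3 doses have been given. Superposition: Cmin = C₀·(f + f² + … + f^3).
≈ 81.370 × (0.0924 + 0.0085 + 0.0008) ≈ 81.370 × 0.1017 ≈ 8.275 mcg/mL.

8.3 mcg/mL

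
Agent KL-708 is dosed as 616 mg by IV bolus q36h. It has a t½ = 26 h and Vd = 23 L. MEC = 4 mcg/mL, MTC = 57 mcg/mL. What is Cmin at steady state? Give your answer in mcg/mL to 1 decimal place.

16.6 mcg/mL

k = ln2/t½ = ln2/26 ≈ 0.026660 h⁻¹; fraction remaining f = e^(−kτ) = e^(−0.026660×36) ≈ 0.3830.
Each bolus raises the concentration by D/Vd = 616/23 ≈ 26.783 mcg/mL.
Steady-state trough Cmin,ss = C₀·f/(1−f) ≈ 26.783 × 0.3830/0.6170 ≈ 16.625 mcg/mL.
Trough 16.6 mcg/mL vs MEC 4 mcg/mL: adequate.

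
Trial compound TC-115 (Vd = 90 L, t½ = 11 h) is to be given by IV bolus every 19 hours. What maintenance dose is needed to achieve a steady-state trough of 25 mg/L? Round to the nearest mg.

τ/t½ = 19/11 ≈ 1.7273, so f = (1/2)^(19/11) ≈ 0.302022.
Cmin,ss = (D/Vd)·f/(1−f), so D = Cmin,ss·Vd·(1−f)/f.
D = 25 × 90 × (1−f)/f ≈ 25 × 90 × 2.31102 ≈ 5199.80 mg.

5200 mg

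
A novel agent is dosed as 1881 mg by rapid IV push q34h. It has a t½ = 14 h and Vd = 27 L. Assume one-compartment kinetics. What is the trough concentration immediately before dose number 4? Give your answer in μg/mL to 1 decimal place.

15.8 μg/mL

f = (1/2)^(τ/t½) = (1/2)^(34/14) ≈ 0.1857.
C₀ = D/Vd = 1881/27 ≈ 69.667 μg/mL.
Before the 4th dose, 3 doses have been given. Superposition: Cmin = C₀·(f + f² + … + f^3).
≈ 69.667 × (0.1857 + 0.0345 + 0.0064) ≈ 69.667 × 0.2266 ≈ 15.787 μg/mL.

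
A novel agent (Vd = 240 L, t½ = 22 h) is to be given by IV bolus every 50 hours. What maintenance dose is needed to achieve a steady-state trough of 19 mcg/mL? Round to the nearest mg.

17476 mg

τ/t½ = 50/22 ≈ 2.2727, so f = (1/2)^(50/22) ≈ 0.206938.
Cmin,ss = (D/Vd)·f/(1−f), so D = Cmin,ss·Vd·(1−f)/f.
D = 19 × 240 × (1−f)/f ≈ 19 × 240 × 3.83237 ≈ 17475.61 mg.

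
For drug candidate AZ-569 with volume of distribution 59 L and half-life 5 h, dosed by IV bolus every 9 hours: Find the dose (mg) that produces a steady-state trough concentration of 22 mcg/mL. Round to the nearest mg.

τ/t½ = 9/5 ≈ 1.8, so f = (1/2)^(9/5) ≈ 0.287175.
Cmin,ss = (D/Vd)·f/(1−f), so D = Cmin,ss·Vd·(1−f)/f.
D = 22 × 59 × (1−f)/f ≈ 22 × 59 × 2.48220 ≈ 3221.90 mg.

3222 mg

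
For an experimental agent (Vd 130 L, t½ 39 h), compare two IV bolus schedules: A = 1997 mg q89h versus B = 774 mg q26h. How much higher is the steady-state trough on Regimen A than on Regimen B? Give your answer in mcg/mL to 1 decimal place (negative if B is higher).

-6.2 mcg/mL

Regimen A: f = (1/2)^(89/39) ≈ 0.2056; Cmin,ss = (1997/130)·f/(1−f) ≈ 3.976 mcg/mL.
Regimen B: f = (1/2)^(26/39) ≈ 0.6300; Cmin,ss = (774/130)·f/(1−f) ≈ 10.138 mcg/mL.
Difference ≈ 3.976 − 10.138 ≈ -6.162 mcg/mL.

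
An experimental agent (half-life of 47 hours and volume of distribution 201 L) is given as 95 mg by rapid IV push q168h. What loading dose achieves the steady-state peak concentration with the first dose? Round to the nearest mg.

f = (1/2)^(168/47) ≈ 0.083942; accumulation ratio R = 1/(1−f) ≈ 1.09163.
Loading dose to hit Cmax,ss on first dose: D_load = D_maint·R ≈ 95 × 1.09163 ≈ 103.70 mg.

104 mg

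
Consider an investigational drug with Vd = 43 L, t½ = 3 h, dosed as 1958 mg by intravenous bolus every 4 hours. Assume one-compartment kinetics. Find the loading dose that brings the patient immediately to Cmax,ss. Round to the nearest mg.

f = (1/2)^(4/3) ≈ 0.396850; accumulation ratio R = 1/(1−f) ≈ 1.65796.
Loading dose to hit Cmax,ss on first dose: D_load = D_maint·R ≈ 1958 × 1.65796 ≈ 3246.29 mg.

3246 mg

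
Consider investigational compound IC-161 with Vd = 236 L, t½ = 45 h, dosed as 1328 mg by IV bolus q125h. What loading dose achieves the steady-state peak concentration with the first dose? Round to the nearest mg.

f = (1/2)^(125/45) ≈ 0.145816; accumulation ratio R = 1/(1−f) ≈ 1.17071.
Loading dose to hit Cmax,ss on first dose: D_load = D_maint·R ≈ 1328 × 1.17071 ≈ 1554.70 mg.

1555 mg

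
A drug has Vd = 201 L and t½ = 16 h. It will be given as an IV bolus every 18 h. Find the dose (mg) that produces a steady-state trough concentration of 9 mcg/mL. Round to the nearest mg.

τ/t½ = 18/16 ≈ 1.125, so f = (1/2)^(18/16) ≈ 0.458502.
Cmin,ss = (D/Vd)·f/(1−f), so D = Cmin,ss·Vd·(1−f)/f.
D = 9 × 201 × (1−f)/f ≈ 9 × 201 × 1.18102 ≈ 2136.47 mg.

2136 mg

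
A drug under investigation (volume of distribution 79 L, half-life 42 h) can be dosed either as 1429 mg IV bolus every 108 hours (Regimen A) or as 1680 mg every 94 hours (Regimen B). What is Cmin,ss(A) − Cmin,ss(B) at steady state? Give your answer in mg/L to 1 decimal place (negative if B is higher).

Regimen A: f = (1/2)^(108/42) ≈ 0.1682; Cmin,ss = (1429/79)·f/(1−f) ≈ 3.658 mg/L.
Regimen B: f = (1/2)^(94/42) ≈ 0.2120; Cmin,ss = (1680/79)·f/(1−f) ≈ 5.721 mg/L.
Difference ≈ 3.658 − 5.721 ≈ -2.063 mg/L.

-2.1 mg/L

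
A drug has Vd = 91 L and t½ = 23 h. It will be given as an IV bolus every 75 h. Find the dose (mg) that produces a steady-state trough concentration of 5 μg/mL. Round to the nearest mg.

3906 mg

τ/t½ = 75/23 ≈ 3.2609, so f = (1/2)^(75/23) ≈ 0.104323.
Cmin,ss = (D/Vd)·f/(1−f), so D = Cmin,ss·Vd·(1−f)/f.
D = 5 × 91 × (1−f)/f ≈ 5 × 91 × 8.58561 ≈ 3906.45 mg.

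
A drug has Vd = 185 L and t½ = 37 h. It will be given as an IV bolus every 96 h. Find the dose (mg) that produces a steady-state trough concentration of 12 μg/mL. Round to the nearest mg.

τ/t½ = 96/37 ≈ 2.5946, so f = (1/2)^(96/37) ≈ 0.165558.
Cmin,ss = (D/Vd)·f/(1−f), so D = Cmin,ss·Vd·(1−f)/f.
D = 12 × 185 × (1−f)/f ≈ 12 × 185 × 5.04018 ≈ 11189.20 mg.

11189 mg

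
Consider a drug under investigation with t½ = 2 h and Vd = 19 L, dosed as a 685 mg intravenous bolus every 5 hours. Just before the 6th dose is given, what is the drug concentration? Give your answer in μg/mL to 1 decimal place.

7.7 μg/mL

f = (1/2)^(τ/t½) = (1/2)^(5/2) ≈ 0.1768.
C₀ = D/Vd = 685/19 ≈ 36.053 μg/mL.
Before the 6th dose, 5 doses have been given. Superposition: Cmin = C₀·(f + f² + … + f^5).
≈ 36.053 × (0.1768 + 0.0313 + 0.0055 + 0.0010 + 0.0002) ≈ 36.053 × 0.2148 ≈ 7.744 μg/mL.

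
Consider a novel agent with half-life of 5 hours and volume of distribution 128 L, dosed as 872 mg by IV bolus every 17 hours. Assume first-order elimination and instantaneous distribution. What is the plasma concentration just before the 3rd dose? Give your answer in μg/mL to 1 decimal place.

0.7 μg/mL

f = (1/2)^(τ/t½) = (1/2)^(17/5) ≈ 0.0947.
C₀ = D/Vd = 872/128 ≈ 6.812 μg/mL.
Before the 3rd dose, 2 doses have been given. Superposition: Cmin = C₀·(f + f²).
≈ 6.812 × (0.0947 + 0.0090) ≈ 6.812 × 0.1037 ≈ 0.706 μg/mL.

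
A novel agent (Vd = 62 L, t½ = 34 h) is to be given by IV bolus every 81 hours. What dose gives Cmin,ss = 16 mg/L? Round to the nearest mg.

τ/t½ = 81/34 ≈ 2.3824, so f = (1/2)^(81/34) ≈ 0.191796.
Cmin,ss = (D/Vd)·f/(1−f), so D = Cmin,ss·Vd·(1−f)/f.
D = 16 × 62 × (1−f)/f ≈ 16 × 62 × 4.21387 ≈ 4180.16 mg.

4180 mg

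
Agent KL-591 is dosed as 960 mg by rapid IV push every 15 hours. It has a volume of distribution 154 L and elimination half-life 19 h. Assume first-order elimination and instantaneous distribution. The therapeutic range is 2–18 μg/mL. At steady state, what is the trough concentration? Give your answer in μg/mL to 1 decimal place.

Over one 15-h interval, 15/19 ≈ 0.78947 half-lives elapse, leaving f ≈ 0.5786 of each dose.
Accumulation ratio R = 1/(1 − f) ≈ 1/0.4214 ≈ 2.3730.
Each bolus raises the concentration by D/Vd = 960/154 ≈ 6.234 μg/mL.
Steady-state peak Cmax,ss = C₀·R ≈ 6.234 × 2.3730 ≈ 14.793 μg/mL.
Steady-state trough Cmin,ss = Cmax,ss·f ≈ 14.793 × 0.5786 ≈ 8.559 μg/mL.
Trough 8.6 μg/mL vs MEC 2 μg/mL: adequate.

8.6 μg/mL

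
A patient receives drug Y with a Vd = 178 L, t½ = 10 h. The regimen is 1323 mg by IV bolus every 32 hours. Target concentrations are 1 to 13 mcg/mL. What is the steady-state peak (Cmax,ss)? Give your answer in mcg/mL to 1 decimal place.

8.3 mcg/mL

Over one 32-h interval, 32/10 ≈ 3.2 half-lives elapse, leaving f ≈ 0.1088 of each dose.
At steady state, accumulation factor R = 1/(1 − e^(−kτ)) ≈ 1.1221.
Each bolus raises the concentration by D/Vd = 1323/178 ≈ 7.433 mcg/mL.
Cmax,ss = C₀/(1 − f) ≈ 7.433/0.8912 ≈ 8.340 mcg/mL.
Peak 8.3 mcg/mL vs MTC 13 mcg/mL: below toxic threshold.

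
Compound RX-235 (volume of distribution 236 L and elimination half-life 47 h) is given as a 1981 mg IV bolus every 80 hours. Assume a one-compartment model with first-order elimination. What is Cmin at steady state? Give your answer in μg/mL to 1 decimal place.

Over one 80-h interval, 80/47 ≈ 1.7021 half-lives elapse, leaving f ≈ 0.3073 of each dose.
At steady state, accumulation factor R = 1/(1 − e^(−kτ)) ≈ 1.4436.
Single-dose peak C₀ = D/Vd = 1981/236 ≈ 8.394 μg/mL.
Steady-state peak Cmax,ss = C₀·R ≈ 8.394 × 1.4436 ≈ 12.118 μg/mL.
Steady-state trough Cmin,ss = Cmax,ss·f ≈ 12.118 × 0.3073 ≈ 3.724 μg/mL.

3.7 μg/mL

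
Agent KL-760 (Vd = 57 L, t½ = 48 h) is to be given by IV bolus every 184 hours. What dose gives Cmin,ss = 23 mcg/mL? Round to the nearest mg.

τ/t½ = 184/48 ≈ 3.8333, so f = (1/2)^(184/48) ≈ 0.070154.
Cmin,ss = (D/Vd)·f/(1−f), so D = Cmin,ss·Vd·(1−f)/f.
D = 23 × 57 × (1−f)/f ≈ 23 × 57 × 13.25435 ≈ 17376.45 mg.

17376 mg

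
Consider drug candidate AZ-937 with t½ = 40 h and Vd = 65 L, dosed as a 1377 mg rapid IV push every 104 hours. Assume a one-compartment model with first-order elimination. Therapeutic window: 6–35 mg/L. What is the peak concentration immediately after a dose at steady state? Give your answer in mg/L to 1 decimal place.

k = ln2/t½ = ln2/40 ≈ 0.017329 h⁻¹; fraction remaining f = e^(−kτ) = e^(−0.017329×104) ≈ 0.1649.
Accumulation ratio R = 1/(1 − f) ≈ 1/0.8351 ≈ 1.1975.
Each bolus raises the concentration by D/Vd = 1377/65 ≈ 21.185 mg/L.
Steady-state peak Cmax,ss = C₀·R ≈ 21.185 × 1.1975 ≈ 25.369 mg/L.
Peak 25.4 mg/L vs MTC 35 mg/L: below toxic threshold.

25.4 mg/L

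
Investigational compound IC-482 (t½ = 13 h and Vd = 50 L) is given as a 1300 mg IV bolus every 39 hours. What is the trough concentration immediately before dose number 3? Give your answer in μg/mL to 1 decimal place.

f = (1/2)^(τ/t½) = (1/2)^(39/13) ≈ 0.1250.
C₀ = D/Vd = 1300/50 ≈ 26.000 μg/mL.
Before the 3rd dose, 2 doses have been given. Superposition: Cmin = C₀·(f + f²).
≈ 26.000 × (0.1250 + 0.0156) ≈ 26.000 × 0.1406 ≈ 3.656 μg/mL.

3.7 μg/mL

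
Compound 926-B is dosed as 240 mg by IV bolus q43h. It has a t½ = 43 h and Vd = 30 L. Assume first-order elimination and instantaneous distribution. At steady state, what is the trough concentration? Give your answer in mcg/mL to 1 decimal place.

τ = 43 h = 1 half-life, so f = (1/2)^1 = 0.5.
Accumulation ratio R = 1/(1 − f) = 1/0.5 = 2/1.
Single-dose peak C₀ = D/Vd = 240/30 = 8 mcg/mL.
Steady-state peak Cmax,ss = C₀·R = 8 × 2/1 ≈ 16.000 mcg/mL.
Steady-state trough Cmin,ss = Cmax,ss·f ≈ 16.000 × 0.5 ≈ 8.000 mcg/mL.

8.0 mcg/mL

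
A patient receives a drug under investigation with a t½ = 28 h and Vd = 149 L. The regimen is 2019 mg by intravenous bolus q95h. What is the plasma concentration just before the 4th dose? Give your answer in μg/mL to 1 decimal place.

f = (1/2)^(τ/t½) = (1/2)^(95/28) ≈ 0.0952.
C₀ = D/Vd = 2019/149 ≈ 13.550 μg/mL.
Before the 4th dose, 3 doses have been given. Superposition: Cmin = C₀·(f + f² + … + f^3).
≈ 13.550 × (0.0952 + 0.0091 + 0.0009) ≈ 13.550 × 0.1052 ≈ 1.425 μg/mL.

1.4 μg/mL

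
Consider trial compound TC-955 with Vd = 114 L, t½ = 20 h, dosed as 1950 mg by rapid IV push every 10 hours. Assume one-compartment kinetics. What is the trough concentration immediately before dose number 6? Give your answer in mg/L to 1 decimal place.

f = (1/2)^(τ/t½) = (1/2)^(10/20) ≈ 0.7071.
C₀ = D/Vd = 1950/114 ≈ 17.105 mg/L.
Before the 6th dose, 5 doses have been given. Superposition: Cmin = C₀·(f + f² + … + f^5).
≈ 17.105 × (0.7071 + 0.5000 + 0.3535 + 0.2500 + 0.1768) ≈ 17.105 × 1.9874 ≈ 33.994 mg/L.

34.0 mg/L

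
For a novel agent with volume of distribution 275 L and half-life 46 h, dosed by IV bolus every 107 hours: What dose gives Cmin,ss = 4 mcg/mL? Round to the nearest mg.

τ/t½ = 107/46 ≈ 2.3261, so f = (1/2)^(107/46) ≈ 0.199424.
Cmin,ss = (D/Vd)·f/(1−f), so D = Cmin,ss·Vd·(1−f)/f.
D = 4 × 275 × (1−f)/f ≈ 4 × 275 × 4.01444 ≈ 4415.88 mg.

4416 mg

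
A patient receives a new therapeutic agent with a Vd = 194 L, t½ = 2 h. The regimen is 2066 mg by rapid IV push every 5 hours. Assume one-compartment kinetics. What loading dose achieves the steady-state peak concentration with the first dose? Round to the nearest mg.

f = (1/2)^(5/2) ≈ 0.176777; accumulation ratio R = 1/(1−f) ≈ 1.21474.
Loading dose to hit Cmax,ss on first dose: D_load = D_maint·R ≈ 2066 × 1.21474 ≈ 2509.65 mg.

2510 mg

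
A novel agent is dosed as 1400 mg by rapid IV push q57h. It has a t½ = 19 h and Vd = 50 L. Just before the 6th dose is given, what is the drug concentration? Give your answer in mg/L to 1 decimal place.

f = (1/2)^(τ/t½) = (1/2)^(57/19) ≈ 0.1250.
C₀ = D/Vd = 1400/50 ≈ 28.000 mg/L.
Before the 6th dose, 5 doses have been given. Superposition: Cmin = C₀·(f + f² + … + f^5).
≈ 28.000 × (0.1250 + 0.0156 + 0.0020 + 0.0002 + 0.0000) ≈ 28.000 × 0.1428 ≈ 3.998 mg/L.

4.0 mg/L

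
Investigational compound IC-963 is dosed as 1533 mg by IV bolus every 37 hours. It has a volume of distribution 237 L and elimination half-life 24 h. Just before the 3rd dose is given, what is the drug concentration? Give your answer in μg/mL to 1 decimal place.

3.0 μg/mL

f = (1/2)^(τ/t½) = (1/2)^(37/24) ≈ 0.3435.
C₀ = D/Vd = 1533/237 ≈ 6.468 μg/mL.
Before the 3rd dose, 2 doses have been given. Superposition: Cmin = C₀·(f + f²).
≈ 6.468 × (0.3435 + 0.1180) ≈ 6.468 × 0.4615 ≈ 2.985 μg/mL.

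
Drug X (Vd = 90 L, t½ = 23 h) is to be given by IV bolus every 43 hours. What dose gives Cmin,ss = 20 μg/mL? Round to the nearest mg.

τ/t½ = 43/23 ≈ 1.8696, so f = (1/2)^(43/23) ≈ 0.273656.
Cmin,ss = (D/Vd)·f/(1−f), so D = Cmin,ss·Vd·(1−f)/f.
D = 20 × 90 × (1−f)/f ≈ 20 × 90 × 2.65422 ≈ 4777.60 mg.

4778 mg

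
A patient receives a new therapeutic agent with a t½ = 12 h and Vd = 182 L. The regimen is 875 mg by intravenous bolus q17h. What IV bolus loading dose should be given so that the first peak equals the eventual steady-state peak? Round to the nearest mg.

f = (1/2)^(17/12) ≈ 0.374577; accumulation ratio R = 1/(1−f) ≈ 1.59892.
Loading dose to hit Cmax,ss on first dose: D_load = D_maint·R ≈ 875 × 1.59892 ≈ 1399.05 mg.

1399 mg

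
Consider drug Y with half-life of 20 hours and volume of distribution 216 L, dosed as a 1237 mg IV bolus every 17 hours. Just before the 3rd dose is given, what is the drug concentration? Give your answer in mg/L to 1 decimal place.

4.9 mg/L

f = (1/2)^(τ/t½) = (1/2)^(17/20) ≈ 0.5548.
C₀ = D/Vd = 1237/216 ≈ 5.727 mg/L.
Before the 3rd dose, 2 doses have been given. Superposition: Cmin = C₀·(f + f²).
≈ 5.727 × (0.5548 + 0.3078) ≈ 5.727 × 0.8626 ≈ 4.940 mg/L.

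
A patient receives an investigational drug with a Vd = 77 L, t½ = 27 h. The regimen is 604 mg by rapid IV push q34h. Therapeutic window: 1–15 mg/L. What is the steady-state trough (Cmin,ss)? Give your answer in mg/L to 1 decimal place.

τ/t½ = 34/27 ≈ 1.2593, so fraction remaining f = (1/2)^(34/27) ≈ 0.4178.
At steady state, accumulation factor R = 1/(1 − e^(−kτ)) ≈ 1.7176.
Single-dose peak C₀ = D/Vd = 604/77 ≈ 7.844 mg/L.
Cmax,ss = C₀/(1 − f) ≈ 7.844/0.5822 ≈ 13.473 mg/L.
One interval later, Cmin,ss = Cmax,ss·e^(−kτ) ≈ 13.473 × 0.4178 ≈ 5.629 mg/L.
Trough 5.6 mg/L vs MEC 1 mg/L: adequate.

5.6 mg/L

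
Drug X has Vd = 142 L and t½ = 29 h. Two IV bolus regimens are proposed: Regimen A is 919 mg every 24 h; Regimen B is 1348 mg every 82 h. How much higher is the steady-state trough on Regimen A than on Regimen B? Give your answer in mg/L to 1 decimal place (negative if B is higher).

Regimen A: f = (1/2)^(24/29) ≈ 0.5635; Cmin,ss = (919/142)·f/(1−f) ≈ 8.355 mg/L.
Regimen B: f = (1/2)^(82/29) ≈ 0.1409; Cmin,ss = (1348/142)·f/(1−f) ≈ 1.557 mg/L.
Difference ≈ 8.355 − 1.557 ≈ 6.798 mg/L.

6.8 mg/L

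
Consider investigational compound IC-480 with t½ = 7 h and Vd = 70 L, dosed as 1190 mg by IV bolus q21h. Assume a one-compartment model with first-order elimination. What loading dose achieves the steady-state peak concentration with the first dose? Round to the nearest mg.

1360 mg

f = (1/2)^(21/7) ≈ 0.125000; accumulation ratio R = 1/(1−f) ≈ 1.14286.
Loading dose to hit Cmax,ss on first dose: D_load = D_maint·R ≈ 1190 × 1.14286 ≈ 1360.00 mg.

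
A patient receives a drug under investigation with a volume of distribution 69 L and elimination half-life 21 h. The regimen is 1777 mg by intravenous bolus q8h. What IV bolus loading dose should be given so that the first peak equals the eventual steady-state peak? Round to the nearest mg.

f = (1/2)^(8/21) ≈ 0.767930; accumulation ratio R = 1/(1−f) ≈ 4.30904.
Loading dose to hit Cmax,ss on first dose: D_load = D_maint·R ≈ 1777 × 4.30904 ≈ 7657.16 mg.

7657 mg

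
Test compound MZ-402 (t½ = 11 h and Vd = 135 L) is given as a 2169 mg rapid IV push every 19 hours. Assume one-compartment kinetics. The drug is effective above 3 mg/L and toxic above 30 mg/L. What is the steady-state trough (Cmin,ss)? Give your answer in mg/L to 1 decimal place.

k = ln2/t½ = ln2/11 ≈ 0.063013 h⁻¹; fraction remaining f = e^(−kτ) = e^(−0.063013×19) ≈ 0.3020.
Accumulation ratio R = 1/(1 − f) ≈ 1/0.6980 ≈ 1.4327.
Single-dose peak C₀ = D/Vd = 2169/135 ≈ 16.067 mg/L.
Cmax,ss = C₀/(1 − f) ≈ 16.067/0.6980 ≈ 23.019 mg/L.
Steady-state trough Cmin,ss = Cmax,ss·f ≈ 23.019 × 0.3020 ≈ 6.952 mg/L.
Trough 7.0 mg/L vs MEC 3 mg/L: adequate.

7.0 mg/L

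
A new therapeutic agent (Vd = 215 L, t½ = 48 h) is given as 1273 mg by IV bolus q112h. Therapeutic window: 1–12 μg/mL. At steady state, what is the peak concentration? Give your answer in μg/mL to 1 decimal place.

7.4 μg/mL

Over one 112-h interval, 112/48 ≈ 2.3333 half-lives elapse, leaving f ≈ 0.1984 of each dose.
Accumulation ratio R = 1/(1 − f) ≈ 1/0.8016 ≈ 1.2475.
Single-dose peak C₀ = D/Vd = 1273/215 ≈ 5.921 μg/mL.
Steady-state peak Cmax,ss = C₀·R ≈ 5.921 × 1.2475 ≈ 7.386 μg/mL.
Peak 7.4 μg/mL vs MTC 12 μg/mL: below toxic threshold.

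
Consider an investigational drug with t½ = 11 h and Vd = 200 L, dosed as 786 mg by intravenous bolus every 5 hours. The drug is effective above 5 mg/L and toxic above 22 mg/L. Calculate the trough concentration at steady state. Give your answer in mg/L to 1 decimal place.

τ/t½ = 5/11 ≈ 0.45455, so fraction remaining f = (1/2)^(5/11) ≈ 0.7297.
Accumulation ratio R = 1/(1 − f) ≈ 1/0.2703 ≈ 3.6996.
Single-dose peak C₀ = D/Vd = 786/200 ≈ 3.930 mg/L.
Steady-state peak Cmax,ss = C₀·R ≈ 3.930 × 3.6996 ≈ 14.539 mg/L.
Steady-state trough Cmin,ss = Cmax,ss·f ≈ 14.539 × 0.7297 ≈ 10.609 mg/L.
Trough 10.6 mg/L vs MEC 5 mg/L: adequate.

10.6 mg/L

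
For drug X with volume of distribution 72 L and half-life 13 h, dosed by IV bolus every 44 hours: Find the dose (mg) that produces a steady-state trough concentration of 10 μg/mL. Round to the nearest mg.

τ/t½ = 44/13 ≈ 3.3846, so f = (1/2)^(44/13) ≈ 0.095748.
Cmin,ss = (D/Vd)·f/(1−f), so D = Cmin,ss·Vd·(1−f)/f.
D = 10 × 72 × (1−f)/f ≈ 10 × 72 × 9.44408 ≈ 6799.74 mg.

6800 mg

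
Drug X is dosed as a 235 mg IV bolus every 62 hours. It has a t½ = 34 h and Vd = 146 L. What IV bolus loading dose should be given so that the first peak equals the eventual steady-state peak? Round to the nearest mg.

f = (1/2)^(62/34) ≈ 0.282529; accumulation ratio R = 1/(1−f) ≈ 1.39378.
Loading dose to hit Cmax,ss on first dose: D_load = D_maint·R ≈ 235 × 1.39378 ≈ 327.54 mg.

328 mg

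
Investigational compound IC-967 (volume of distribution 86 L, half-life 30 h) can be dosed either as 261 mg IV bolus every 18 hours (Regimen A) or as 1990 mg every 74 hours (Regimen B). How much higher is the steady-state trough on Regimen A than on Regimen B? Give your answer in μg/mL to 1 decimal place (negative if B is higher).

0.8 μg/mL

Regimen A: f = (1/2)^(18/30) ≈ 0.6598; Cmin,ss = (261/86)·f/(1−f) ≈ 5.886 μg/mL.
Regimen B: f = (1/2)^(74/30) ≈ 0.1809; Cmin,ss = (1990/86)·f/(1−f) ≈ 5.110 μg/mL.
Difference ≈ 5.886 − 5.110 ≈ 0.776 μg/mL.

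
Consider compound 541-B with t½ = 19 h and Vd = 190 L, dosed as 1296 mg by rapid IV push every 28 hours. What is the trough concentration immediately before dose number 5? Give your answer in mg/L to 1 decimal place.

f = (1/2)^(τ/t½) = (1/2)^(28/19) ≈ 0.3601.
C₀ = D/Vd = 1296/190 ≈ 6.821 mg/L.
Before the 5th dose, 4 doses have been given. Superposition: Cmin = C₀·(f + f² + … + f^4).
≈ 6.821 × (0.3601 + 0.1297 + 0.0467 + 0.0168) ≈ 6.821 × 0.5533 ≈ 3.774 mg/L.

3.8 mg/L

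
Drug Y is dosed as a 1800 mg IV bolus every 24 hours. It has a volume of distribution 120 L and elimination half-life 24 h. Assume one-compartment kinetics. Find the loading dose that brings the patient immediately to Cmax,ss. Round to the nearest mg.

3600 mg

f = (1/2)^(24/24) ≈ 0.500000; accumulation ratio R = 1/(1−f) ≈ 2.00000.
Loading dose to hit Cmax,ss on first dose: D_load = D_maint·R ≈ 1800 × 2.00000 ≈ 3600.00 mg.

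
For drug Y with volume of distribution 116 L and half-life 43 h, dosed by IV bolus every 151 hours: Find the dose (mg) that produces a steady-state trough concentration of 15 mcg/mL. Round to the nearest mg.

18105 mg

τ/t½ = 151/43 ≈ 3.5116, so f = (1/2)^(151/43) ≈ 0.087679.
Cmin,ss = (D/Vd)·f/(1−f), so D = Cmin,ss·Vd·(1−f)/f.
D = 15 × 116 × (1−f)/f ≈ 15 × 116 × 10.40524 ≈ 18105.12 mg.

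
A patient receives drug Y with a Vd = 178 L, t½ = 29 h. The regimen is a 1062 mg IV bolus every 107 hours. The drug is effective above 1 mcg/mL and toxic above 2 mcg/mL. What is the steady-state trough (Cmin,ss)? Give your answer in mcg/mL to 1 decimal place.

Over one 107-h interval, 107/29 ≈ 3.6897 half-lives elapse, leaving f ≈ 0.0775 of each dose.
Single-dose peak C₀ = D/Vd = 1062/178 ≈ 5.966 mcg/mL.
Steady-state trough Cmin,ss = C₀·f/(1−f) ≈ 5.966 × 0.0775/0.9225 ≈ 0.501 mcg/mL.
Trough 0.5 mcg/mL vs MEC 1 mcg/mL: subtherapeutic.

0.5 mcg/mL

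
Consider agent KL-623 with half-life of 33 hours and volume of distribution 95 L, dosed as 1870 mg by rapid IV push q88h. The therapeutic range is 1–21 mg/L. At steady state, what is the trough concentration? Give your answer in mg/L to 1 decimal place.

k = ln2/t½ = ln2/33 ≈ 0.021004 h⁻¹; fraction remaining f = e^(−kτ) = e^(−0.021004×88) ≈ 0.1575.
Accumulation ratio R = 1/(1 − f) ≈ 1/0.8425 ≈ 1.1869.
Single-dose peak C₀ = D/Vd = 1870/95 ≈ 19.684 mg/L.
Steady-state peak Cmax,ss = C₀·R ≈ 19.684 × 1.1869 ≈ 23.363 mg/L.
One interval later, Cmin,ss = Cmax,ss·e^(−kτ) ≈ 23.363 × 0.1575 ≈ 3.680 mg/L.
Trough 3.7 mg/L vs MEC 1 mg/L: adequate.

3.7 mg/L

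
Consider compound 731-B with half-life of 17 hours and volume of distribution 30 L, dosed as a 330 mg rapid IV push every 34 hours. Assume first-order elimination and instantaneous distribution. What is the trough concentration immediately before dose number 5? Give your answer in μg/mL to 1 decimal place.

3.7 μg/mL

f = (1/2)^(τ/t½) = (1/2)^(34/17) ≈ 0.2500.
C₀ = D/Vd = 330/30 ≈ 11.000 μg/mL.
Before the 5th dose, 4 doses have been given. Superposition: Cmin = C₀·(f + f² + … + f^4).
≈ 11.000 × (0.2500 + 0.0625 + 0.0156 + 0.0039) ≈ 11.000 × 0.3320 ≈ 3.652 μg/mL.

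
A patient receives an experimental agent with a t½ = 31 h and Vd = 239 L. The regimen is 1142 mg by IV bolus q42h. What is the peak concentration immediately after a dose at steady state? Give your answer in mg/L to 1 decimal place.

7.8 mg/L

Over one 42-h interval, 42/31 ≈ 1.3548 half-lives elapse, leaving f ≈ 0.3910 of each dose.
At steady state, accumulation factor R = 1/(1 − e^(−kτ)) ≈ 1.6420.
Single-dose peak C₀ = D/Vd = 1142/239 ≈ 4.778 mg/L.
Steady-state peak Cmax,ss = C₀·R ≈ 4.778 × 1.6420 ≈ 7.845 mg/L.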